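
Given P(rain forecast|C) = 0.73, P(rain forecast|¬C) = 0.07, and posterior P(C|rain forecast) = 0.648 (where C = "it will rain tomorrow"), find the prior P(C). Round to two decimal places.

In odds form, posterior odds = prior odds × likelihood ratio, so prior odds = posterior odds ÷ LR.
Posterior odds = 0.648/(1−0.648) = 1.8409. LR = 0.73/0.07 = 10.4286.
Prior odds = 1.8409/10.4286 = 0.1765, so P(C) = 0.1765/(1+0.1765) ≈ 0.15.

P(C) = 0.15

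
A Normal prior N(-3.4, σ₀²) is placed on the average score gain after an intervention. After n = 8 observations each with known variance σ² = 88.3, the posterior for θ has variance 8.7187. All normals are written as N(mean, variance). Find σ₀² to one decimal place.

σ₀² = 41.5

For the Normal–Normal model with known σ², precisions add: τ_n = τ₀ + n/σ².
So 1/σ₀² = 1/8.7187 − 8/88.3 = 0.114696 − 0.090600 = 0.024096.
Hence σ₀² = 1/0.024096 ≈ 41.5.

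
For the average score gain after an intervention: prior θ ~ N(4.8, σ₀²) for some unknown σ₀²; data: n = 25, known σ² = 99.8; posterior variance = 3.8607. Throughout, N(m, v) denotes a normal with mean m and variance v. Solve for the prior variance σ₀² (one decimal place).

For the Normal–Normal model with known σ², precisions add: τ_n = τ₀ + n/σ².
So 1/σ₀² = 1/3.8607 − 25/99.8 = 0.259020 − 0.250501 = 0.008519.
Hence σ₀² = 1/0.008519 ≈ 117.4.

σ₀² = 117.4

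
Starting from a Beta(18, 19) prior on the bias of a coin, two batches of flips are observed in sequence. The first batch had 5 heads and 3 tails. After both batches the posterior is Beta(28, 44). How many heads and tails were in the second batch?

Because Beta–binomial updating is additive in the counts, the combined data contributed (α_post−α_prior, β_post−β_prior) successes and failures.
Total across both batches: 28−18=10 heads, 44−19=25 tails.
Subtract the first batch: 10−5=5 heads and 25−3=22 tails.

5 heads and 22 tails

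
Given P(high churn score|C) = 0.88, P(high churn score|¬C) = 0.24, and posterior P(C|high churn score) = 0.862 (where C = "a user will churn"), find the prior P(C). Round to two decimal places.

P(C) = 0.63

In odds form, posterior odds = prior odds × likelihood ratio, so prior odds = posterior odds ÷ LR.
Posterior odds = 0.862/(1−0.862) = 6.2464. LR = 0.88/0.24 = 3.6667.
Prior odds = 6.2464/3.6667 = 1.7035, so P(C) = 1.7035/(1+1.7035) ≈ 0.63.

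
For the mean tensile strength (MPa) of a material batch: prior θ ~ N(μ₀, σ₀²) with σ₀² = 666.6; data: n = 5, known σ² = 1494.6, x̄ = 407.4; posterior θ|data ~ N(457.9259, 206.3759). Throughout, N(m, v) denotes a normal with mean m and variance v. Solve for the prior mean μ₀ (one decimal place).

With known observation variance, the Normal–Normal posterior has precision τ_n = τ₀ + n/σ² and mean μ_n = (τ₀μ₀ + (n/σ²)x̄)/τ_n.
Here τ₀ = 1/666.6 = 0.001500 and τ_data = 5/1494.6 = 0.003345, so τ_n = 0.004845.
Rearranging for μ₀: μ₀ = (μ_n·τ_n − τ_data·x̄)/τ₀ = (457.9259·0.004845 − 0.003345·407.4) / 0.001500 = 0.855898/0.001500 ≈ 570.6.

μ₀ = 570.6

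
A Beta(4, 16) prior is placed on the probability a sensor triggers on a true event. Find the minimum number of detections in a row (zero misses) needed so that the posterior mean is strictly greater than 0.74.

After k detections and 0 misses the posterior is Beta(4+k, 16), with mean (4+k)/(4+16+k).
Set (4+k)/(20+k) > 0.74 and solve: k > (0.74·20 − 4)/(1 − 0.74) = 41.538.
The smallest integer exceeding 41.538 is 42, and checking k=42: (46)/(62) = 0.7419 > 0.74.

k = 42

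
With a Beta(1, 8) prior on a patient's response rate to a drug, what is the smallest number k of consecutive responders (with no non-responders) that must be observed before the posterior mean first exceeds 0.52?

After k responders and 0 non-responders the posterior is Beta(1+k, 8), with mean (1+k)/(1+8+k).
Set (1+k)/(9+k) > 0.52 and solve: k > (0.52·9 − 1)/(1 − 0.52) = 7.667.
The smallest integer exceeding 7.667 is 8.

k = 8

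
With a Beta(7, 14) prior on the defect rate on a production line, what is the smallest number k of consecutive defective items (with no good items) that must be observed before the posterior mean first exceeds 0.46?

k = 5

After k defective items and 0 good items the posterior is Beta(7+k, 14), with mean (7+k)/(7+14+k).
Set (7+k)/(21+k) > 0.46 and solve: k > (0.46·21 − 7)/(1 − 0.46) = 4.926.
The smallest integer exceeding 4.926 is 5, and checking k=5: (12)/(26) = 0.4615 > 0.46.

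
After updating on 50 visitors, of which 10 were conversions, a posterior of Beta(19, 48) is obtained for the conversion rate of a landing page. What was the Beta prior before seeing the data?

Beta is conjugate to the binomial likelihood: posterior = Beta(α+s, β+f).
So α = 19 − 10 = 9 and β = 48 − 40 = 8.

Beta(9, 8)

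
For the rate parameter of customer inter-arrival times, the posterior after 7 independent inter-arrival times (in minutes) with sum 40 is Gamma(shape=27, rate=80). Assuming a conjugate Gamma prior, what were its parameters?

Gamma(shape=20, rate=40)

Gamma–exponential conjugacy: posterior shape = α + n, posterior rate = β + Σtᵢ.
So α = 27 − 7 = 20 and β = 80 − 40 = 40.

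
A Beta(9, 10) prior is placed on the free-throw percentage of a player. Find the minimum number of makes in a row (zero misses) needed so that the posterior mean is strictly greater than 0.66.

k = 11

After k makes and 0 misses the posterior is Beta(9+k, 10), with mean (9+k)/(9+10+k).
Set (9+k)/(19+k) > 0.66 and solve: k > (0.66·19 − 9)/(1 − 0.66) = 10.412.
The smallest integer exceeding 10.412 is 11, and checking k=11: (20)/(30) = 0.6667 > 0.66.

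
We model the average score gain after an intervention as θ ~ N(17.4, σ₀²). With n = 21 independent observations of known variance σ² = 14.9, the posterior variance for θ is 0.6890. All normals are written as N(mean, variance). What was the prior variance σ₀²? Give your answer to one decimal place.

Posterior precision equals prior precision plus data precision: 1/σ_n² = 1/σ₀² + n/σ².
So 1/σ₀² = 1/0.6890 − 21/14.9 = 1.451379 − 1.409396 = 0.041983.
Hence σ₀² = 1/0.041983 ≈ 23.8.

σ₀² = 23.8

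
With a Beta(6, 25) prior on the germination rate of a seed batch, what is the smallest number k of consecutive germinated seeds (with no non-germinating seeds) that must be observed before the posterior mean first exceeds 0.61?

k = 34

After k germinated seeds and 0 non-germinating seeds the posterior is Beta(6+k, 25), with mean (6+k)/(6+25+k).
Set (6+k)/(31+k) > 0.61 and solve: k > (0.61·31 − 6)/(1 − 0.61) = 33.103.
The smallest integer exceeding 33.103 is 34.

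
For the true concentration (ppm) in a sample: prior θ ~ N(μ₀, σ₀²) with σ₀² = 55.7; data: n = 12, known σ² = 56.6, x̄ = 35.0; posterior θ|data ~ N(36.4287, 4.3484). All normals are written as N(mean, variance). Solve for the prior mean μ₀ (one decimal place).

μ₀ = 53.3

The posterior mean is a precision-weighted average: μ_n = (τ₀μ₀ + τ_data·x̄)/(τ₀+τ_data), with τ₀=1/σ₀² and τ_data=n/σ².
Here τ₀ = 1/55.7 = 0.017953 and τ_data = 12/56.6 = 0.212014, so τ_n = 0.229967.
Rearranging for μ₀: μ₀ = (μ_n·τ_n − τ_data·x̄)/τ₀ = (36.4287·0.229967 − 0.212014·35.0) / 0.017953 = 0.956909/0.017953 ≈ 53.3.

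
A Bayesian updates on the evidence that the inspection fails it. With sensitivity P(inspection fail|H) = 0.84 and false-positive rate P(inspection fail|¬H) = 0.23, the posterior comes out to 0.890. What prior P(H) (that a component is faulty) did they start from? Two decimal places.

Bayes' rule in odds form gives O(H|E) = O(H)·[P(E|H)/P(E|¬H)], hence O(H) = O(H|E)/LR.
Posterior odds = 0.890/(1−0.890) = 8.0909. LR = 0.84/0.23 = 3.6522.
Prior odds = 8.0909/3.6522 = 2.2153, so P(H) = 2.2153/(1+2.2153) ≈ 0.69.

P(H) = 0.69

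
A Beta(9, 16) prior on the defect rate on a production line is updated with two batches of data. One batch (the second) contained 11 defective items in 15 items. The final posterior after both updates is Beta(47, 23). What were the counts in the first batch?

27 defective items and 3 good items

Because Beta–binomial updating is additive in the counts, the combined data contributed (α_post−α_prior, β_post−β_prior) successes and failures.
Total across both batches: 47−9=38 defective items, 23−16=7 good items.
Subtract the second batch: 38−11=27 defective items and 7−4=3 good items.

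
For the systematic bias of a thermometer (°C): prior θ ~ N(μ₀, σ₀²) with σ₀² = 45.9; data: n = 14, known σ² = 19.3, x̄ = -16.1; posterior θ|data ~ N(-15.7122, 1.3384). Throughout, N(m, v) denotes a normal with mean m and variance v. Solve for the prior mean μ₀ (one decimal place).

With known observation variance, the Normal–Normal posterior has precision τ_n = τ₀ + n/σ² and mean μ_n = (τ₀μ₀ + (n/σ²)x̄)/τ_n.
Here τ₀ = 1/45.9 = 0.021786 and τ_data = 14/19.3 = 0.725389, so τ_n = 0.747175.
Rearranging for μ₀: μ₀ = (μ_n·τ_n − τ_data·x̄)/τ₀ = (-15.7122·0.747175 − 0.725389·-16.1) / 0.021786 = -0.061000/0.021786 ≈ -2.8.

μ₀ = -2.8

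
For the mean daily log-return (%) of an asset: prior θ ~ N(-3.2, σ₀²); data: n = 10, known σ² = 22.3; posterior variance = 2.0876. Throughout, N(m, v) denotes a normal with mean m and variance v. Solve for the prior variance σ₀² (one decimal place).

For the Normal–Normal model with known σ², precisions add: τ_n = τ₀ + n/σ².
So 1/σ₀² = 1/2.0876 − 10/22.3 = 0.479019 − 0.448430 = 0.030589.
Hence σ₀² = 1/0.030589 ≈ 32.7.

σ₀² = 32.7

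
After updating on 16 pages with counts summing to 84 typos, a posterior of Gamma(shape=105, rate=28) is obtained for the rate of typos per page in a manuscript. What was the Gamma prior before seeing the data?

Gamma(shape=21, rate=12)

Gamma–Poisson conjugacy: posterior shape = α + Σxᵢ, posterior rate = β + n.
So α = 105 − 84 = 21 and β = 28 − 16 = 12.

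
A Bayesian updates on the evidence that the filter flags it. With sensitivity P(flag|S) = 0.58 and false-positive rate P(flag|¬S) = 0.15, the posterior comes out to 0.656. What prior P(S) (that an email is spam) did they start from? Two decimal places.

Bayes' rule in odds form gives O(S|E) = O(S)·[P(E|S)/P(E|¬S)], hence O(S) = O(S|E)/LR.
Posterior odds = 0.656/(1−0.656) = 1.9070. LR = 0.58/0.15 = 3.8667.
Prior odds = 1.9070/3.8667 = 0.4932, so P(S) = 0.4932/(1+0.4932) ≈ 0.33.

P(S) = 0.33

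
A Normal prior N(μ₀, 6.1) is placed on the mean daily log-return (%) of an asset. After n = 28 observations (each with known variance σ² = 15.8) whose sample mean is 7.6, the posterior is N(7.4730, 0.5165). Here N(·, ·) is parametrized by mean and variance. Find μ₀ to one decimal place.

μ₀ = 6.1

With known observation variance, the Normal–Normal posterior has precision τ_n = τ₀ + n/σ² and mean μ_n = (τ₀μ₀ + (n/σ²)x̄)/τ_n.
Here τ₀ = 1/6.1 = 0.163934 and τ_data = 28/15.8 = 1.772152, so τ_n = 1.936086.
Rearranging for μ₀: μ₀ = (μ_n·τ_n − τ_data·x̄)/τ₀ = (7.4730·1.936086 − 1.772152·7.6) / 0.163934 = 1.000015/0.163934 ≈ 6.1.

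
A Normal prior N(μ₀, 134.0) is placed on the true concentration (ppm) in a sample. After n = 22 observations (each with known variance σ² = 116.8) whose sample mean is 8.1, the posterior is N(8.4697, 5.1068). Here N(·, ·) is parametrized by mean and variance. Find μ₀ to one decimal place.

μ₀ = 17.8

With known observation variance, the Normal–Normal posterior has precision τ_n = τ₀ + n/σ² and mean μ_n = (τ₀μ₀ + (n/σ²)x̄)/τ_n.
Here τ₀ = 1/134.0 = 0.007463 and τ_data = 22/116.8 = 0.188356, so τ_n = 0.195819.
Rearranging for μ₀: μ₀ = (μ_n·τ_n − τ_data·x̄)/τ₀ = (8.4697·0.195819 − 0.188356·8.1) / 0.007463 = 0.132845/0.007463 ≈ 17.8.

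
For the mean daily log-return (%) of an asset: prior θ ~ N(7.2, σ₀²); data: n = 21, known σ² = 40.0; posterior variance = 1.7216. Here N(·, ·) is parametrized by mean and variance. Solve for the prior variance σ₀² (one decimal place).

Posterior precision equals prior precision plus data precision: 1/σ_n² = 1/σ₀² + n/σ².
So 1/σ₀² = 1/1.7216 − 21/40.0 = 0.580855 − 0.525000 = 0.055855.
Hence σ₀² = 1/0.055855 ≈ 17.9.

σ₀² = 17.9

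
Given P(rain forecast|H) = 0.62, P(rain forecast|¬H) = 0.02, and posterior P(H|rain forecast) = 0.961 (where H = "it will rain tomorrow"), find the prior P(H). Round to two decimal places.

P(H) = 0.44

Bayes' rule in odds form gives O(H|E) = O(H)·[P(E|H)/P(E|¬H)], hence O(H) = O(H|E)/LR.
Posterior odds = 0.961/(1−0.961) = 24.6410. LR = 0.62/0.02 = 31.0000.
Prior odds = 24.6410/31.0000 = 0.7949, so P(H) = 0.7949/(1+0.7949) ≈ 0.44.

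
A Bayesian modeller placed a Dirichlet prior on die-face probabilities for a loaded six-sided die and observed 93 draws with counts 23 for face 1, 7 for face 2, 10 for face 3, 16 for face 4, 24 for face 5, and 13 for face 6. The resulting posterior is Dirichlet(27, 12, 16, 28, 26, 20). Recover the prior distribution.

Dirichlet(4, 5, 6, 12, 2, 7)

For a Dirichlet(α) prior with multinomial counts c, the posterior is Dirichlet(α + c) componentwise.
Subtract each count from the matching posterior parameter: 27−23=4, 12−7=5, 16−10=6, 28−16=12, 26−24=2, 20−13=7.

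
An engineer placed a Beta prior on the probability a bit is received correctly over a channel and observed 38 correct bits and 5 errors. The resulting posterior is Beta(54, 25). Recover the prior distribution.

Beta is conjugate to the binomial likelihood: posterior = Beta(a+s, b+f).
Subtract the data counts: 54−38=16, 25−5=20.

Beta(16, 20)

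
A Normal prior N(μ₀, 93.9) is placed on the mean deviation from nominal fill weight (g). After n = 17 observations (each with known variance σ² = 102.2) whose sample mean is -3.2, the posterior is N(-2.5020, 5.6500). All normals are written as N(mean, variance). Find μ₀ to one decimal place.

μ₀ = 8.4

With known observation variance, the Normal–Normal posterior has precision τ_n = τ₀ + n/σ² and mean μ_n = (τ₀μ₀ + (n/σ²)x̄)/τ_n.
Here τ₀ = 1/93.9 = 0.010650 and τ_data = 17/102.2 = 0.166341, so τ_n = 0.176991.
Rearranging for μ₀: μ₀ = (μ_n·τ_n − τ_data·x̄)/τ₀ = (-2.5020·0.176991 − 0.166341·-3.2) / 0.010650 = 0.089460/0.010650 ≈ 8.4.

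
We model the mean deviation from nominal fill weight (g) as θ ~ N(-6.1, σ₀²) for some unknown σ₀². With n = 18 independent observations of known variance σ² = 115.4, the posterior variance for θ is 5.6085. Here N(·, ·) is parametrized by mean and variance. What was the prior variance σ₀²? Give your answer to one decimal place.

Posterior precision equals prior precision plus data precision: 1/σ_n² = 1/σ₀² + n/σ².
So 1/σ₀² = 1/5.6085 − 18/115.4 = 0.178301 − 0.155979 = 0.022322.
Hence σ₀² = 1/0.022322 ≈ 44.8.

σ₀² = 44.8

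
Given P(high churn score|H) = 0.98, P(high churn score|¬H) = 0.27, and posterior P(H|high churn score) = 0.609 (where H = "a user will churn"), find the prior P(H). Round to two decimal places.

P(H) = 0.30

In odds form, posterior odds = prior odds × likelihood ratio, so prior odds = posterior odds ÷ LR.
Posterior odds = 0.609/(1−0.609) = 1.5575. LR = 0.98/0.27 = 3.6296.
Prior odds = 1.5575/3.6296 = 0.4291, so P(H) = 0.4291/(1+0.4291) ≈ 0.30.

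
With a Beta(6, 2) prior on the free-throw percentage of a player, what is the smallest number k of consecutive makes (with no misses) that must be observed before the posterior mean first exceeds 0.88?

After k makes and 0 misses the posterior is Beta(6+k, 2), with mean (6+k)/(6+2+k).
Set (6+k)/(8+k) > 0.88 and solve: k > (0.88·8 − 6)/(1 − 0.88) = 8.667.
The smallest integer exceeding 8.667 is 9, and checking k=9: (15)/(17) = 0.8824 > 0.88.

k = 9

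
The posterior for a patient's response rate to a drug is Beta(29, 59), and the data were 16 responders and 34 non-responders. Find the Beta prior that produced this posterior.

Beta(13, 25)

A Beta(a, b) prior with s successes and f failures in binomial data gives a Beta(a+s, b+f) posterior.
Subtract the data counts: 29−16=13, 59−34=25.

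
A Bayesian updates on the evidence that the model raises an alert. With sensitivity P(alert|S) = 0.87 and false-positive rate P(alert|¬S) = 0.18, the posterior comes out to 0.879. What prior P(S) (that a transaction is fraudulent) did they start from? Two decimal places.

P(S) = 0.60

In odds form, posterior odds = prior odds × likelihood ratio, so prior odds = posterior odds ÷ LR.
Posterior odds = 0.879/(1−0.879) = 7.2645. LR = 0.87/0.18 = 4.8333.
Prior odds = 7.2645/4.8333 = 1.5030, so P(S) = 1.5030/(1+1.5030) ≈ 0.60.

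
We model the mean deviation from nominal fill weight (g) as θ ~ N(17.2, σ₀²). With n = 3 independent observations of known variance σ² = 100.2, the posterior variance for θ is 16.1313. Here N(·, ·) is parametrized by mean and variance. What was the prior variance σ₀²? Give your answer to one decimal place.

σ₀² = 31.2

For the Normal–Normal model with known σ², precisions add: τ_n = τ₀ + n/σ².
So 1/σ₀² = 1/16.1313 − 3/100.2 = 0.061991 − 0.029940 = 0.032051.
Hence σ₀² = 1/0.032051 ≈ 31.2.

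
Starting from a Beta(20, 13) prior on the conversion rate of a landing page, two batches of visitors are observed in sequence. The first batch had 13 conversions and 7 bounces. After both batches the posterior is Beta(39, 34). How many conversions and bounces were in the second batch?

6 conversions and 14 bounces

Because Beta–binomial updating is additive in the counts, the combined data contributed (α_post−α_prior, β_post−β_prior) successes and failures.
Total across both batches: 39−20=19 conversions, 34−13=21 bounces.
Subtract the first batch: 19−13=6 conversions and 21−7=14 bounces.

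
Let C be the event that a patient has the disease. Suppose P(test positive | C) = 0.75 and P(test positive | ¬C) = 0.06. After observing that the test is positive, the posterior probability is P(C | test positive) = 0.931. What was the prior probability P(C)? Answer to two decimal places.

Bayes' rule in odds form gives O(C|E) = O(C)·[P(E|C)/P(E|¬C)], hence O(C) = O(C|E)/LR.
Posterior odds = 0.931/(1−0.931) = 13.4928. LR = 0.75/0.06 = 12.5000.
Prior odds = 13.4928/12.5000 = 1.0794, so P(C) = 1.0794/(1+1.0794) ≈ 0.52.

P(C) = 0.52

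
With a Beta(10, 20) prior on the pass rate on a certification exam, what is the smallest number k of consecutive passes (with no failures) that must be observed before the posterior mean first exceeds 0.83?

After k passes and 0 failures the posterior is Beta(10+k, 20), with mean (10+k)/(10+20+k).
Set (10+k)/(30+k) > 0.83 and solve: k > (0.83·30 − 10)/(1 − 0.83) = 87.647.
The smallest integer exceeding 87.647 is 88, and checking k=88: (98)/(118) = 0.8305 > 0.83.

k = 88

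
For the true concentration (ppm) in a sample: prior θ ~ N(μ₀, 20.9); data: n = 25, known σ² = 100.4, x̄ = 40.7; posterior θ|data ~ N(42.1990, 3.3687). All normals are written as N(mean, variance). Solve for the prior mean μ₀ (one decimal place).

The posterior mean is a precision-weighted average: μ_n = (τ₀μ₀ + τ_data·x̄)/(τ₀+τ_data), with τ₀=1/σ₀² and τ_data=n/σ².
Here τ₀ = 1/20.9 = 0.047847 and τ_data = 25/100.4 = 0.249004, so τ_n = 0.296851.
Rearranging for μ₀: μ₀ = (μ_n·τ_n − τ_data·x̄)/τ₀ = (42.1990·0.296851 − 0.249004·40.7) / 0.047847 = 2.392353/0.047847 ≈ 50.0.

μ₀ = 50.0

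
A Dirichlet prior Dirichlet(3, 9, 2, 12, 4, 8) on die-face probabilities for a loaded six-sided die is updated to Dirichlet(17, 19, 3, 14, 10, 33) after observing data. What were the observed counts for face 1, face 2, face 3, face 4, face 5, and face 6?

counts (14, 10, 1, 2, 6, 25)

For a Dirichlet(α) prior with multinomial counts c, the posterior is Dirichlet(α + c) componentwise.
Counts are posterior − prior componentwise: 17−3=14, 19−9=10, 3−2=1, 14−12=2, 10−4=6, 33−8=25.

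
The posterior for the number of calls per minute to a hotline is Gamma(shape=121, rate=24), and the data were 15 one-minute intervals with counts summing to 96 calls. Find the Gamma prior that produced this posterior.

Gamma–Poisson conjugacy: posterior shape = α + Σxᵢ, posterior rate = β + n.
So α = 121 − 96 = 25 and β = 24 − 15 = 9.

Gamma(shape=25, rate=9)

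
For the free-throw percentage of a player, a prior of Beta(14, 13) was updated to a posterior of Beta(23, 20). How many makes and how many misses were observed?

9 makes and 7 misses

A Beta(a, b) prior with s successes and f failures in binomial data gives a Beta(a+s, b+f) posterior.
Match parameters: s=23−14=9, f=20−13=7.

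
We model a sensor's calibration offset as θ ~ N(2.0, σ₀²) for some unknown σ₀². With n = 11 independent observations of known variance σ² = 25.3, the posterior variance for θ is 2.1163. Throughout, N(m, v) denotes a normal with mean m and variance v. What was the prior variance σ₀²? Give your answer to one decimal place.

σ₀² = 26.5

For the Normal–Normal model with known σ², precisions add: τ_n = τ₀ + n/σ².
So 1/σ₀² = 1/2.1163 − 11/25.3 = 0.472523 − 0.434783 = 0.037740.
Hence σ₀² = 1/0.037740 ≈ 26.5.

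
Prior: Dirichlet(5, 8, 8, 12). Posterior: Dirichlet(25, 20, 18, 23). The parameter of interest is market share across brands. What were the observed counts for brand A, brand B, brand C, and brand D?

counts (20, 12, 10, 11)

For a Dirichlet(α) prior with multinomial counts c, the posterior is Dirichlet(α + c) componentwise.
Counts are posterior − prior componentwise: 25−5=20, 20−8=12, 18−8=10, 23−12=11.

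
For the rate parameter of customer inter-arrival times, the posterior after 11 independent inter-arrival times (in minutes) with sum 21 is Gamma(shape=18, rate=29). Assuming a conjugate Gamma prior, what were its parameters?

Gamma(shape=7, rate=8)

Gamma–exponential conjugacy: posterior shape = α + n, posterior rate = β + Σtᵢ.
So α = 18 − 11 = 7 and β = 29 − 21 = 8.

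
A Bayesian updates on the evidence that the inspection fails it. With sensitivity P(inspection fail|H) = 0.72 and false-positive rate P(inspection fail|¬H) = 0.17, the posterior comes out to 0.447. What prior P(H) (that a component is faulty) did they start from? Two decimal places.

P(H) = 0.16

Bayes' rule in odds form gives O(H|E) = O(H)·[P(E|H)/P(E|¬H)], hence O(H) = O(H|E)/LR.
Posterior odds = 0.447/(1−0.447) = 0.8083. LR = 0.72/0.17 = 4.2353.
Prior odds = 0.8083/4.2353 = 0.1908, so P(H) = 0.1908/(1+0.1908) ≈ 0.16.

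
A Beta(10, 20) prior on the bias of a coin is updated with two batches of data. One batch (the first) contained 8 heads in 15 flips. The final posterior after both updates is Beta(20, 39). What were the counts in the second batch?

Sequential conjugate updates are equivalent to a single update on the pooled data, so total successes = posterior α − prior α and total failures = posterior β − prior β.
Total across both batches: 20−10=10 heads, 39−20=19 tails.
Subtract the first batch: 10−8=2 heads and 19−7=12 tails.

2 heads and 12 tails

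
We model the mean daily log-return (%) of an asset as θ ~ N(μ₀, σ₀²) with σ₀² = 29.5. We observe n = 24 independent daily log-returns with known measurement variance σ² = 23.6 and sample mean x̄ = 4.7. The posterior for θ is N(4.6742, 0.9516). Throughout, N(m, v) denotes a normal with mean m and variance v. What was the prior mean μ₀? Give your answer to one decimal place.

μ₀ = 3.9

With known observation variance, the Normal–Normal posterior has precision τ_n = τ₀ + n/σ² and mean μ_n = (τ₀μ₀ + (n/σ²)x̄)/τ_n.
Here τ₀ = 1/29.5 = 0.033898 and τ_data = 24/23.6 = 1.016949, so τ_n = 1.050847.
Rearranging for μ₀: μ₀ = (μ_n·τ_n − τ_data·x̄)/τ₀ = (4.6742·1.050847 − 1.016949·4.7) / 0.033898 = 0.132209/0.033898 ≈ 3.9.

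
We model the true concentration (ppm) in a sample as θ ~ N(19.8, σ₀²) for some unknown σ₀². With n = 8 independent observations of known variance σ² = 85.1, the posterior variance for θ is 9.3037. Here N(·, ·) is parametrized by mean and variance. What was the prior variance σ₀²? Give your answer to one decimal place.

For the Normal–Normal model with known σ², precisions add: τ_n = τ₀ + n/σ².
So 1/σ₀² = 1/9.3037 − 8/85.1 = 0.107484 − 0.094007 = 0.013477.
Hence σ₀² = 1/0.013477 ≈ 74.2.

σ₀² = 74.2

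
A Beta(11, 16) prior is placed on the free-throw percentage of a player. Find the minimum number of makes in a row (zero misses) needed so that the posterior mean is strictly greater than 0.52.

k = 7

After k makes and 0 misses the posterior is Beta(11+k, 16), with mean (11+k)/(11+16+k).
Set (11+k)/(27+k) > 0.52 and solve: k > (0.52·27 − 11)/(1 − 0.52) = 6.333.
The smallest integer exceeding 6.333 is 7.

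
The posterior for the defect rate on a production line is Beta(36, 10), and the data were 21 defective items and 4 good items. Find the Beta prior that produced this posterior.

Beta(15, 6)

A Beta(α, β) prior with s successes and f failures in binomial data gives a Beta(α+s, β+f) posterior.
So α = 36 − 21 = 15 and β = 10 − 4 = 6.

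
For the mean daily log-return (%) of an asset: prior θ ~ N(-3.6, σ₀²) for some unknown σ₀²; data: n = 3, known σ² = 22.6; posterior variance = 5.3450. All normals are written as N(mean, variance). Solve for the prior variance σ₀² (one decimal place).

Posterior precision equals prior precision plus data precision: 1/σ_n² = 1/σ₀² + n/σ².
So 1/σ₀² = 1/5.3450 − 3/22.6 = 0.187091 − 0.132743 = 0.054348.
Hence σ₀² = 1/0.054348 ≈ 18.4.

σ₀² = 18.4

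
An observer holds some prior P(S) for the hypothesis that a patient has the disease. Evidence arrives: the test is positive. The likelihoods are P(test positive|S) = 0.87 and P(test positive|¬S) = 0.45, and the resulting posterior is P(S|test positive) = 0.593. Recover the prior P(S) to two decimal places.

P(S) = 0.43

Bayes' rule in odds form gives O(S|E) = O(S)·[P(E|S)/P(E|¬S)], hence O(S) = O(S|E)/LR.
Posterior odds = 0.593/(1−0.593) = 1.4570. LR = 0.87/0.45 = 1.9333.
Prior odds = 1.4570/1.9333 = 0.7536, so P(S) = 0.7536/(1+0.7536) ≈ 0.43.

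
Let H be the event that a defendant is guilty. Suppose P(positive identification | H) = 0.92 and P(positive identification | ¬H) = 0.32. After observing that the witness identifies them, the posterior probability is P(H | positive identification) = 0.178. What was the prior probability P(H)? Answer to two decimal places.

P(H) = 0.07

Bayes' rule in odds form gives O(H|E) = O(H)·[P(E|H)/P(E|¬H)], hence O(H) = O(H|E)/LR.
Posterior odds = 0.178/(1−0.178) = 0.2165. LR = 0.92/0.32 = 2.8750.
Prior odds = 0.2165/2.8750 = 0.0753, so P(H) = 0.0753/(1+0.0753) ≈ 0.07.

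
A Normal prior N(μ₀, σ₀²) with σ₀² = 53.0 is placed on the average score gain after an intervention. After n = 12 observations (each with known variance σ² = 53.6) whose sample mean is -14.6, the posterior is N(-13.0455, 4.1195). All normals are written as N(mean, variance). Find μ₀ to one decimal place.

With known observation variance, the Normal–Normal posterior has precision τ_n = τ₀ + n/σ² and mean μ_n = (τ₀μ₀ + (n/σ²)x̄)/τ_n.
Here τ₀ = 1/53.0 = 0.018868 and τ_data = 12/53.6 = 0.223881, so τ_n = 0.242749.
Rearranging for μ₀: μ₀ = (μ_n·τ_n − τ_data·x̄)/τ₀ = (-13.0455·0.242749 − 0.223881·-14.6) / 0.018868 = 0.101881/0.018868 ≈ 5.4.

μ₀ = 5.4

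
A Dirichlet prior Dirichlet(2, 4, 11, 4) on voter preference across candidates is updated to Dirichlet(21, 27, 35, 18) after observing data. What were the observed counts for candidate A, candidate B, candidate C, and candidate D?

For a Dirichlet(α) prior with multinomial counts c, the posterior is Dirichlet(α + c) componentwise.
Counts are posterior − prior componentwise: 21−2=19, 27−4=23, 35−11=24, 18−4=14.

counts (19, 23, 24, 14)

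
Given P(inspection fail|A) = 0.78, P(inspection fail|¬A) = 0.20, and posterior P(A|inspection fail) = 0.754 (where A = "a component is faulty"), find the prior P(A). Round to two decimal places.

Bayes' rule in odds form gives O(A|E) = O(A)·[P(E|A)/P(E|¬A)], hence O(A) = O(A|E)/LR.
Posterior odds = 0.754/(1−0.754) = 3.0650. LR = 0.78/0.20 = 3.9000.
Prior odds = 3.0650/3.9000 = 0.7859, so P(A) = 0.7859/(1+0.7859) ≈ 0.44.

P(A) = 0.44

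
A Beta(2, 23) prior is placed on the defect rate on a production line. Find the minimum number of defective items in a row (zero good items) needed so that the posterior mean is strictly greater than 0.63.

After k defective items and 0 good items the posterior is Beta(2+k, 23), with mean (2+k)/(2+23+k).
Set (2+k)/(25+k) > 0.63 and solve: k > (0.63·25 − 2)/(1 − 0.63) = 37.162.
The smallest integer exceeding 37.162 is 38.

k = 38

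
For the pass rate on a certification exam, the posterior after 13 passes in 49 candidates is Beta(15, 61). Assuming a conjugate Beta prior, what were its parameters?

Beta(2, 25)

A Beta(α, β) prior with s successes and f failures in binomial data gives a Beta(α+s, β+f) posterior.
So α = 15 − 13 = 2 and β = 61 − 36 = 25.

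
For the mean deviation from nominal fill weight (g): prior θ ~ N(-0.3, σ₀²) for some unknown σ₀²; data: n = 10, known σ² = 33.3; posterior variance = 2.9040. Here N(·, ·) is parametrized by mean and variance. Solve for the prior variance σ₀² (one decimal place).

σ₀² = 22.7

Posterior precision equals prior precision plus data precision: 1/σ_n² = 1/σ₀² + n/σ².
So 1/σ₀² = 1/2.9040 − 10/33.3 = 0.344353 − 0.300300 = 0.044053.
Hence σ₀² = 1/0.044053 ≈ 22.7.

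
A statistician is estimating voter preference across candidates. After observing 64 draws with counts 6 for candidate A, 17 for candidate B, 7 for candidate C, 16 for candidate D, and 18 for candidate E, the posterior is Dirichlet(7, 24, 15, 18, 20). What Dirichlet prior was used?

For a Dirichlet(α) prior with multinomial counts c, the posterior is Dirichlet(α + c) componentwise.
Subtract each count from the matching posterior parameter: 7−6=1, 24−17=7, 15−7=8, 18−16=2, 20−18=2.

Dirichlet(1, 7, 8, 2, 2)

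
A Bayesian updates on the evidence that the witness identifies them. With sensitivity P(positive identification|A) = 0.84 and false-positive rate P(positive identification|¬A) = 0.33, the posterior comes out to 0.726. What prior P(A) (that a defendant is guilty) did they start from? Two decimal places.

Bayes' rule in odds form gives O(A|E) = O(A)·[P(E|A)/P(E|¬A)], hence O(A) = O(A|E)/LR.
Posterior odds = 0.726/(1−0.726) = 2.6496. LR = 0.84/0.33 = 2.5455.
Prior odds = 2.6496/2.5455 = 1.0409, so P(A) = 1.0409/(1+1.0409) ≈ 0.51.

P(A) = 0.51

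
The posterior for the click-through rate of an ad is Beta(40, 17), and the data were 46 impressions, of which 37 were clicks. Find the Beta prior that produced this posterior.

Beta(3, 8)

Under Beta–binomial conjugacy the posterior parameters are (α+s, β+f).
So α = 40 − 37 = 3 and β = 17 − 9 = 8.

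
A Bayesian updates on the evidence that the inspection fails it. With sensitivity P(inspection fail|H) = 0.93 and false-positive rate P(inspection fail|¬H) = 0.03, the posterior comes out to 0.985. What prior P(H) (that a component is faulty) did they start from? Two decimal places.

In odds form, posterior odds = prior odds × likelihood ratio, so prior odds = posterior odds ÷ LR.
Posterior odds = 0.985/(1−0.985) = 65.6667. LR = 0.93/0.03 = 31.0000.
Prior odds = 65.6667/31.0000 = 2.1183, so P(H) = 2.1183/(1+2.1183) ≈ 0.68.

P(H) = 0.68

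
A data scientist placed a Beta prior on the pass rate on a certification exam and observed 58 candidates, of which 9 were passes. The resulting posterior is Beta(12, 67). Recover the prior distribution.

Beta(3, 18)

Under Beta–binomial conjugacy the posterior parameters are (α+s, β+f).
Subtract the data counts: 12−9=3, 67−49=18.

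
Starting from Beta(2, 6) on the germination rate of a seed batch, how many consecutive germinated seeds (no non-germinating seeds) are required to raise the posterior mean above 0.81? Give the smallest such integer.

k = 24

After k germinated seeds and 0 non-germinating seeds the posterior is Beta(2+k, 6), with mean (2+k)/(2+6+k).
Set (2+k)/(8+k) > 0.81 and solve: k > (0.81·8 − 2)/(1 − 0.81) = 23.579.
The smallest integer exceeding 23.579 is 24.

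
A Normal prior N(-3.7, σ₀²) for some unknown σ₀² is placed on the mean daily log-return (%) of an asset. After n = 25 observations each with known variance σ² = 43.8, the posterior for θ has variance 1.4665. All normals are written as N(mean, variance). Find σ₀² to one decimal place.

σ₀² = 9.0

Posterior precision equals prior precision plus data precision: 1/σ_n² = 1/σ₀² + n/σ².
So 1/σ₀² = 1/1.4665 − 25/43.8 = 0.681896 − 0.570776 = 0.111120.
Hence σ₀² = 1/0.111120 ≈ 9.0.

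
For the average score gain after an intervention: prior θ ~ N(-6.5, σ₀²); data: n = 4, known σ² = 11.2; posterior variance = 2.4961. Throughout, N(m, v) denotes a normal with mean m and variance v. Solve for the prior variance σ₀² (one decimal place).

Posterior precision equals prior precision plus data precision: 1/σ_n² = 1/σ₀² + n/σ².
So 1/σ₀² = 1/2.4961 − 4/11.2 = 0.400625 − 0.357143 = 0.043482.
Hence σ₀² = 1/0.043482 ≈ 23.0.

σ₀² = 23.0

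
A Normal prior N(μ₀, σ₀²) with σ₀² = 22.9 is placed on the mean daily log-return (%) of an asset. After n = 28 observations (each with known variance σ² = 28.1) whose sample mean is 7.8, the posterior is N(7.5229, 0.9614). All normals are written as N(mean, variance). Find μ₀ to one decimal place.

The posterior mean is a precision-weighted average: μ_n = (τ₀μ₀ + τ_data·x̄)/(τ₀+τ_data), with τ₀=1/σ₀² and τ_data=n/σ².
Here τ₀ = 1/22.9 = 0.043668 and τ_data = 28/28.1 = 0.996441, so τ_n = 1.040109.
Rearranging for μ₀: μ₀ = (μ_n·τ_n − τ_data·x̄)/τ₀ = (7.5229·1.040109 − 0.996441·7.8) / 0.043668 = 0.052396/0.043668 ≈ 1.2.

μ₀ = 1.2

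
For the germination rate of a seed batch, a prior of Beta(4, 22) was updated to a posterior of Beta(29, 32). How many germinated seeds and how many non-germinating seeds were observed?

A Beta(a, b) prior with s successes and f failures in binomial data gives a Beta(a+s, b+f) posterior.
So s = 29 − 4 = 25 and f = 32 − 22 = 10.

25 germinated seeds and 10 non-germinating seeds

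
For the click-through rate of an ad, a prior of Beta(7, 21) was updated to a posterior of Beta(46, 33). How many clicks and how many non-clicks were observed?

A Beta(a, b) prior with s successes and f failures in binomial data gives a Beta(a+s, b+f) posterior.
Match parameters: s=46−7=39, f=33−21=12.

39 clicks and 12 non-clicks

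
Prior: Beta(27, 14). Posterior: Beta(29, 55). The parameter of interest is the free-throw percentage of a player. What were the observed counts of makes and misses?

Under Beta–binomial conjugacy the posterior parameters are (α+s, β+f).
Match parameters: s=29−27=2, f=55−14=41.

2 makes and 41 misses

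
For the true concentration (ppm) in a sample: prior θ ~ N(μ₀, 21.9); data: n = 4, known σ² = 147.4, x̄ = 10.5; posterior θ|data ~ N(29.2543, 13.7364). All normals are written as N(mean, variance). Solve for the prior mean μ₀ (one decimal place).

With known observation variance, the Normal–Normal posterior has precision τ_n = τ₀ + n/σ² and mean μ_n = (τ₀μ₀ + (n/σ²)x̄)/τ_n.
Here τ₀ = 1/21.9 = 0.045662 and τ_data = 4/147.4 = 0.027137, so τ_n = 0.072799.
Rearranging for μ₀: μ₀ = (μ_n·τ_n − τ_data·x̄)/τ₀ = (29.2543·0.072799 − 0.027137·10.5) / 0.045662 = 1.844745/0.045662 ≈ 40.4.

μ₀ = 40.4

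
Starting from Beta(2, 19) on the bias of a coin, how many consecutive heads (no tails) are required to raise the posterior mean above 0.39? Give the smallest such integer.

k = 11

After k heads and 0 tails the posterior is Beta(2+k, 19), with mean (2+k)/(2+19+k).
Set (2+k)/(21+k) > 0.39 and solve: k > (0.39·21 − 2)/(1 − 0.39) = 10.148.
The smallest integer exceeding 10.148 is 11.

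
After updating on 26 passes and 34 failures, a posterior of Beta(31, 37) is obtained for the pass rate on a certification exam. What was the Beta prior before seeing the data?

A Beta(a, b) prior with s successes and f failures in binomial data gives a Beta(a+s, b+f) posterior.
Subtract the data counts: 31−26=5, 37−34=3.

Beta(5, 3)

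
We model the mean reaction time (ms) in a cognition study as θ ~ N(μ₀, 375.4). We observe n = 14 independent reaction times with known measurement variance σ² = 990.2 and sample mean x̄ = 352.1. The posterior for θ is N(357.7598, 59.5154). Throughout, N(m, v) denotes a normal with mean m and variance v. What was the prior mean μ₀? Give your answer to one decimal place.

μ₀ = 387.8

The posterior mean is a precision-weighted average: μ_n = (τ₀μ₀ + τ_data·x̄)/(τ₀+τ_data), with τ₀=1/σ₀² and τ_data=n/σ².
Here τ₀ = 1/375.4 = 0.002664 and τ_data = 14/990.2 = 0.014139, so τ_n = 0.016803.
Rearranging for μ₀: μ₀ = (μ_n·τ_n − τ_data·x̄)/τ₀ = (357.7598·0.016803 − 0.014139·352.1) / 0.002664 = 1.033096/0.002664 ≈ 387.8.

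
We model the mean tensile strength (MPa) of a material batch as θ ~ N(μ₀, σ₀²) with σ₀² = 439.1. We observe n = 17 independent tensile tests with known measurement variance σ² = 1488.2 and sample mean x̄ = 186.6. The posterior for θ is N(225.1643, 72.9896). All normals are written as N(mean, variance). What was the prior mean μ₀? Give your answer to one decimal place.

μ₀ = 418.6

The posterior mean is a precision-weighted average: μ_n = (τ₀μ₀ + τ_data·x̄)/(τ₀+τ_data), with τ₀=1/σ₀² and τ_data=n/σ².
Here τ₀ = 1/439.1 = 0.002277 and τ_data = 17/1488.2 = 0.011423, so τ_n = 0.013700.
Rearranging for μ₀: μ₀ = (μ_n·τ_n − τ_data·x̄)/τ₀ = (225.1643·0.013700 − 0.011423·186.6) / 0.002277 = 0.953219/0.002277 ≈ 418.6.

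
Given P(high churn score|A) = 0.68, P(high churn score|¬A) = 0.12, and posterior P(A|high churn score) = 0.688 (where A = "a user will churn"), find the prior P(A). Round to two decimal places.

P(A) = 0.28

In odds form, posterior odds = prior odds × likelihood ratio, so prior odds = posterior odds ÷ LR.
Posterior odds = 0.688/(1−0.688) = 2.2051. LR = 0.68/0.12 = 5.6667.
Prior odds = 2.2051/5.6667 = 0.3891, so P(A) = 0.3891/(1+0.3891) ≈ 0.28.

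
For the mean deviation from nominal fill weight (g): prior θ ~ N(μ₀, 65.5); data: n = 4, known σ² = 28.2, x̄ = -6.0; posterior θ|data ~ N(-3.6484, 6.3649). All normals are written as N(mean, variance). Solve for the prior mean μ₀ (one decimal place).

The posterior mean is a precision-weighted average: μ_n = (τ₀μ₀ + τ_data·x̄)/(τ₀+τ_data), with τ₀=1/σ₀² and τ_data=n/σ².
Here τ₀ = 1/65.5 = 0.015267 and τ_data = 4/28.2 = 0.141844, so τ_n = 0.157111.
Rearranging for μ₀: μ₀ = (μ_n·τ_n − τ_data·x̄)/τ₀ = (-3.6484·0.157111 − 0.141844·-6.0) / 0.015267 = 0.277860/0.015267 ≈ 18.2.

μ₀ = 18.2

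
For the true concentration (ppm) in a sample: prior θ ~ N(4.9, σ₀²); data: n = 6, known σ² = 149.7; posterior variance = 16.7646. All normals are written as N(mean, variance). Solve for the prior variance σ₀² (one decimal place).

For the Normal–Normal model with known σ², precisions add: τ_n = τ₀ + n/σ².
So 1/σ₀² = 1/16.7646 − 6/149.7 = 0.059649 − 0.040080 = 0.019569.
Hence σ₀² = 1/0.019569 ≈ 51.1.

σ₀² = 51.1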